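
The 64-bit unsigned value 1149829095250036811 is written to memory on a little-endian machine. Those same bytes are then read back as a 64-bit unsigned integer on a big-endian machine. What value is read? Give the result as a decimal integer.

1149829095250036811 in 64-bit hexadecimal is 0x0FF5037856C9884B.
Stored little-endian, the bytes at ascending addresses are 4B 88 C9 56 78 03 F5 0F.
Read back as big-endian, the last byte is least significant, giving 0x4B88C9567803F50F.
0x4B88C9567803F50F = 5442821522895140111.

5442821522895140111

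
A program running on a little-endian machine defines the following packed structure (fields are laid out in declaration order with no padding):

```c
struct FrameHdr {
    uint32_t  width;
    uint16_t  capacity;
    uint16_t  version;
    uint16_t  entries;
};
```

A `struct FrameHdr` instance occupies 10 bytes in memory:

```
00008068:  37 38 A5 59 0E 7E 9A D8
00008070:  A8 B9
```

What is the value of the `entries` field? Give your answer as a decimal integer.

`entries` follows `width` (4 B), `capacity` (2 B), `version` (2 B), so it starts at offset 4 + 2 + 2 = 8 and occupies 2 bytes.
Bytes at offsets 8..9: A8 B9.
Little-endian: lowest address holds the least-significant byte.
Reassemble most-significant byte first: B9 A8 → 0xB9A8.
0xB9A8 = 47528.

47528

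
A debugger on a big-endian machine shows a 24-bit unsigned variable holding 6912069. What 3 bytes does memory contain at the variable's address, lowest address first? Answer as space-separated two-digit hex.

6912069 in hexadecimal, padded to 24 bits, is 0x697845.
Split into bytes (most-significant first): 69 78 45.
Big-endian: lowest address holds the most-significant byte.
So the memory order matches the most-significant-first order: 69 78 45.

69 78 45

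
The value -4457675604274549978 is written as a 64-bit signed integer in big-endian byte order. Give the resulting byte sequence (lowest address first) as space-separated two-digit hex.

Two's complement of -4457675604274549978 in 64 bits: 4457675604274549978 = 0x3DDCD85824B594DA; invert → 0xC22327A7DB4A6B25; add 1 → 0xC22327A7DB4A6B26.
Split into bytes (most-significant first): C2 23 27 A7 DB 4A 6B 26.
In big-endian order the high byte comes first in memory.
So the memory order matches the most-significant-first order: C2 23 27 A7 DB 4A 6B 26.

C2 23 27 A7 DB 4A 6B 26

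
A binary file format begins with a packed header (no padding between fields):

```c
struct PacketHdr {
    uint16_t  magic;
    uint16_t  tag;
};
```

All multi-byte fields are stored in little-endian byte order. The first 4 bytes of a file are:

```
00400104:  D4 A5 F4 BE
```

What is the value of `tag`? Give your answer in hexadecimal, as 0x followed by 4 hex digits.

0xBEF4

`tag` follows `magic` (2 bytes), so it starts at byte offset 2 and occupies 2 bytes.
Bytes at offsets 2..3: F4 BE.
In little-endian order the low byte comes first in memory.
Reassemble most-significant byte first: BE F4 → 0xBEF4.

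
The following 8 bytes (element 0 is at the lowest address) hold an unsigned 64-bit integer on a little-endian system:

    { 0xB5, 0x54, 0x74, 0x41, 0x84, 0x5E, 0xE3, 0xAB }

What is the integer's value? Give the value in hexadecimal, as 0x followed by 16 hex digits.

In little-endian order the low byte comes first in memory.
Reassemble most-significant byte first: AB E3 5E 84 41 74 54 B5 → 0xABE35E84417454B5.

0xABE35E84417454B5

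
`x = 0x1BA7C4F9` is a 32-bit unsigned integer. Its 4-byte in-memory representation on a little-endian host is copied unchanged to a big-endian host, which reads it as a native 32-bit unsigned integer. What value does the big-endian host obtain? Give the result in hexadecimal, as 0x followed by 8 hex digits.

Stored little-endian, the bytes at ascending addresses are F9 C4 A7 1B.
Read back as big-endian, the last byte is least significant, giving 0xF9C4A71B.

0xF9C4A71B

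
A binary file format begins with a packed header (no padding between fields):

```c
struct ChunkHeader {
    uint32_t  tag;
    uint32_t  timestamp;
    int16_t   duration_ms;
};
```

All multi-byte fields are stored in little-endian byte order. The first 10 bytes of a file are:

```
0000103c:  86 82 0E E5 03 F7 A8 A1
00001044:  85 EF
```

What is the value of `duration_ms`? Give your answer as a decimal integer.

-4219

`duration_ms` follows `tag` (4 B), `timestamp` (4 B), so it starts at offset 4 + 4 = 8 and occupies 2 bytes.
Bytes at offsets 8..9: 85 EF.
Little-endian stores the least-significant byte at the lowest address.
Reassemble most-significant byte first: EF 85 → 0xEF85.
Top bit is set, so as a signed 16-bit value this is 0xEF85 − 2^16 = -4219.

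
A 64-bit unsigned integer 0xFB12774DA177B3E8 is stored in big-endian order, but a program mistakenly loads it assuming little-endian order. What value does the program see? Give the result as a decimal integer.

Stored big-endian, the bytes at ascending addresses are FB 12 77 4D A1 77 B3 E8.
Read back as little-endian, the first byte is least significant, giving 0xE8B377A14D7712FB.
0xE8B377A14D7712FB = 16767877372303577851.

16767877372303577851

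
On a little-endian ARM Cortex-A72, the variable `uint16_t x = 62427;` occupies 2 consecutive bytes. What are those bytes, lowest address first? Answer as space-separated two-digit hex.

DB F3

62427 in hexadecimal, padded to 16 bits, is 0xF3DB.
Split into bytes (most-significant first): F3 DB.
Little-endian stores the least-significant byte at the lowest address.
So at ascending addresses the bytes are DB F3.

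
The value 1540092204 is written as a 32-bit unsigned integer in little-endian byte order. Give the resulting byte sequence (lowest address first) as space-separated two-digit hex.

1540092204 in hexadecimal, padded to 32 bits, is 0x5BCBF12C.
Split into bytes (most-significant first): 5B CB F1 2C.
Little-endian stores the least-significant byte at the lowest address.
So at ascending addresses the bytes are 2C F1 CB 5B.

2C F1 CB 5B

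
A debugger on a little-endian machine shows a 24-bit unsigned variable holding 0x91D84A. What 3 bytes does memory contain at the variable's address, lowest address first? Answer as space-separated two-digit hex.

Split into bytes (most-significant first): 91 D8 4A.
Little-endian: lowest address holds the least-significant byte.
So at ascending addresses the bytes are 4A D8 91.

4A D8 91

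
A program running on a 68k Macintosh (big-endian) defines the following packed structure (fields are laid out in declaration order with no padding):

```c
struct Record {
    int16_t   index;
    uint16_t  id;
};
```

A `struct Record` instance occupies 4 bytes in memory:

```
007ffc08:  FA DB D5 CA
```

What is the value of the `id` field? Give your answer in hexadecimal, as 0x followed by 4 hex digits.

`id` follows `index` (2 bytes), so it starts at byte offset 2 and occupies 2 bytes.
Bytes at offsets 2..3: D5 CA.
Big-endian: lowest address holds the most-significant byte.
The bytes are already most-significant first: 0xD5CA.

0xD5CA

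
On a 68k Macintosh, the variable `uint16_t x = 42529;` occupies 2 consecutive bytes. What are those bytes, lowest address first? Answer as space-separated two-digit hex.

A6 21

42529 in hexadecimal, padded to 16 bits, is 0xA621.
Split into bytes (most-significant first): A6 21.
Big-endian stores the most-significant byte at the lowest address.
So the memory order matches the most-significant-first order: A6 21.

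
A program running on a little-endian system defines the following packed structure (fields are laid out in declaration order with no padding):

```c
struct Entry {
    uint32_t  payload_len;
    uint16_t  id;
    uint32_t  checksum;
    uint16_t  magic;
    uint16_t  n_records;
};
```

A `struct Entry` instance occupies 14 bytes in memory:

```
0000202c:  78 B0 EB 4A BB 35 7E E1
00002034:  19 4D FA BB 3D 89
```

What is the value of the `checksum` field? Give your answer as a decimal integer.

`checksum` follows `payload_len` (4 B), `id` (2 B), so it starts at offset 4 + 2 = 6 and occupies 4 bytes.
Bytes at offsets 6..9: 7E E1 19 4D.
Little-endian stores the least-significant byte at the lowest address.
Reassemble most-significant byte first: 4D 19 E1 7E → 0x4D19E17E.
0x4D19E17E = 1293541758.

1293541758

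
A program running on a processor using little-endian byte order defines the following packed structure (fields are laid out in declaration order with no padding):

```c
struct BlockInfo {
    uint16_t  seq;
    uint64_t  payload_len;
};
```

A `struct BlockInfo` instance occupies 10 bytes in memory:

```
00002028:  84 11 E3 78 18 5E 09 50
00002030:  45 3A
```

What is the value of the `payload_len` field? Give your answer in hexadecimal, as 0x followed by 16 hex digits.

`payload_len` follows `seq` (2 bytes), so it starts at byte offset 2 and occupies 8 bytes.
Bytes at offsets 2..9: E3 78 18 5E 09 50 45 3A.
Little-endian: lowest address holds the least-significant byte.
Reassemble most-significant byte first: 3A 45 50 09 5E 18 78 E3 → 0x3A4550095E1878E3.

0x3A4550095E1878E3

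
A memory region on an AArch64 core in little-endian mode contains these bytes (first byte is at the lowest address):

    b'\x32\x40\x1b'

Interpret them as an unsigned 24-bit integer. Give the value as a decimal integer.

Little-endian: lowest address holds the least-significant byte.
Reassemble most-significant byte first: 1B 40 32 → 0x1B4032.
0x1B4032 = 1785906.

1785906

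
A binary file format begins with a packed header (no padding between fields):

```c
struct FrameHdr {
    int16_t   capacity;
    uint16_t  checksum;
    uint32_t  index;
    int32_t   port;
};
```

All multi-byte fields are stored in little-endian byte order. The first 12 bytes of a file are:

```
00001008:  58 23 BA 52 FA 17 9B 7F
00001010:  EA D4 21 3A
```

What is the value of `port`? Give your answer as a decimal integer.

`port` follows `capacity` (2 B), `checksum` (2 B), `index` (4 B), so it starts at offset 2 + 2 + 4 = 8 and occupies 4 bytes.
Bytes at offsets 8..11: EA D4 21 3A.
Little-endian: lowest address holds the least-significant byte.
Reassemble most-significant byte first: 3A 21 D4 EA → 0x3A21D4EA.
0x3A21D4EA = 975295722.

975295722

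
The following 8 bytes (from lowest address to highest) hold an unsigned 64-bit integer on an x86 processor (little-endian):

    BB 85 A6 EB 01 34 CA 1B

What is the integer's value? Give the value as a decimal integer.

Little-endian: lowest address holds the least-significant byte.
Reassemble most-significant byte first: 1B CA 34 01 EB A6 85 BB → 0x1BCA3401EBA685BB.
0x1BCA3401EBA685BB = 2002470167172777403.

2002470167172777403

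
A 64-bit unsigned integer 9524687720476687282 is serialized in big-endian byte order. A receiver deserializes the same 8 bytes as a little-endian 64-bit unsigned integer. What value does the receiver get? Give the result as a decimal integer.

12879038806744706692

9524687720476687282 in 64-bit hexadecimal is 0x842E7D048F89BBB2.
Stored big-endian, the bytes at ascending addresses are 84 2E 7D 04 8F 89 BB B2.
Read back as little-endian, the first byte is least significant, giving 0xB2BB898F047D2E84.
0xB2BB898F047D2E84 = 12879038806744706692.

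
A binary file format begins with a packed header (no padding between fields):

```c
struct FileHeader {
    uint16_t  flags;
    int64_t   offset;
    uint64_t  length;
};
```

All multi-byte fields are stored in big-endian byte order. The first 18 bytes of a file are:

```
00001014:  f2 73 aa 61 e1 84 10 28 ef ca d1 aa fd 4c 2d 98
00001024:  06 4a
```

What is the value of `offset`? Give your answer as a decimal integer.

-6169402057197817910

`offset` follows `flags` (2 bytes), so it starts at byte offset 2 and occupies 8 bytes.
Bytes at offsets 2..9: AA 61 E1 84 10 28 EF CA.
Big-endian stores the most-significant byte at the lowest address.
The bytes are already most-significant first: 0xAA61E1841028EFCA.
Top bit is set, so as a signed 64-bit value this is 0xAA61E1841028EFCA − 2^64 = -6169402057197817910.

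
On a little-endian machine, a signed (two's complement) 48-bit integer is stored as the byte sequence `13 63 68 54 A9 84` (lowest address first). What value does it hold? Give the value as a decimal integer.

-135612176243949

Little-endian: lowest address holds the least-significant byte.
Reassemble most-significant byte first: 84 A9 54 68 63 13 → 0x84A954686313.
Top bit is set, so as a signed 48-bit value this is 0x84A954686313 − 2^48 = -135612176243949.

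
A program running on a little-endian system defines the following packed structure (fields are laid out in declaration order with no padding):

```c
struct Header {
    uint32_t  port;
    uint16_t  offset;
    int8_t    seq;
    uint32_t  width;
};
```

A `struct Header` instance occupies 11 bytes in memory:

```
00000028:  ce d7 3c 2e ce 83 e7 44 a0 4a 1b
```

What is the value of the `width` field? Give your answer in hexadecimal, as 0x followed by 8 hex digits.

`width` follows `port` (4 B), `offset` (2 B), `seq` (1 B), so it starts at offset 4 + 2 + 1 = 7 and occupies 4 bytes.
Bytes at offsets 7..10: 44 A0 4A 1B.
Little-endian stores the least-significant byte at the lowest address.
Reassemble most-significant byte first: 1B 4A A0 44 → 0x1B4AA044.

0x1B4AA044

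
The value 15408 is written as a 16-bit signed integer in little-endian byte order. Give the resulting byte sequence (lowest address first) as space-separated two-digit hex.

15408 in hexadecimal, padded to 16 bits, is 0x3C30.
Split into bytes (most-significant first): 3C 30.
In little-endian order the low byte comes first in memory.
So at ascending addresses the bytes are 30 3C.

30 3C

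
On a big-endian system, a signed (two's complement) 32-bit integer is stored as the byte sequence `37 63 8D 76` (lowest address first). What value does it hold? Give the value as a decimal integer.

929271158

In big-endian order the high byte comes first in memory.
The bytes are already most-significant first: 0x37638D76.
0x37638D76 = 929271158.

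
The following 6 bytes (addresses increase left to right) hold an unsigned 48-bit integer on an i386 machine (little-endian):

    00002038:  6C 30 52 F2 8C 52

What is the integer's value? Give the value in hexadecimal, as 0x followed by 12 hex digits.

0x528CF252306C

In little-endian order the low byte comes first in memory.
Reassemble most-significant byte first: 52 8C F2 52 30 6C → 0x528CF252306C.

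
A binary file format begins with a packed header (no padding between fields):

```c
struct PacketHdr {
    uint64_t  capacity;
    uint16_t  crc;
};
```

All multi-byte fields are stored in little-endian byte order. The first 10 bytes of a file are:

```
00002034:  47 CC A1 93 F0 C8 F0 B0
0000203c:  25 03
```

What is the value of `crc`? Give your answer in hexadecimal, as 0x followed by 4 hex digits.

0x0325

`crc` follows `capacity` (8 bytes), so it starts at byte offset 8 and occupies 2 bytes.
Bytes at offsets 8..9: 25 03.
Little-endian stores the least-significant byte at the lowest address.
Reassemble most-significant byte first: 03 25 → 0x0325.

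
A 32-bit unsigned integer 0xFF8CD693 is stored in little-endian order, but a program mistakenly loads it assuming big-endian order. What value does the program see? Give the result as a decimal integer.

Stored little-endian, the bytes at ascending addresses are 93 D6 8C FF.
Read back as big-endian, the last byte is least significant, giving 0x93D68CFF.
0x93D68CFF = 2480311551.

2480311551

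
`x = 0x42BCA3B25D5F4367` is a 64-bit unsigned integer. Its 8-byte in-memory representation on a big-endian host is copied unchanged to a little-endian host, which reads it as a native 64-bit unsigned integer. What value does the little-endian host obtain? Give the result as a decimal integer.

7440895865379863618

Stored big-endian, the bytes at ascending addresses are 42 BC A3 B2 5D 5F 43 67.
Read back as little-endian, the first byte is least significant, giving 0x67435F5DB2A3BC42.
0x67435F5DB2A3BC42 = 7440895865379863618.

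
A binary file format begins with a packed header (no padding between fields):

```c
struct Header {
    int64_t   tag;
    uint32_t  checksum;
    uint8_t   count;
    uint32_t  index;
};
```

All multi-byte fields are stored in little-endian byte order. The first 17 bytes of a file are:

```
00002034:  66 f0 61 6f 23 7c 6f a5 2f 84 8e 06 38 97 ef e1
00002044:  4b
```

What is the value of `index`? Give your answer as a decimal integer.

`index` follows `tag` (8 B), `checksum` (4 B), `count` (1 B), so it starts at offset 8 + 4 + 1 = 13 and occupies 4 bytes.
Bytes at offsets 13..16: 97 EF E1 4B.
Little-endian stores the least-significant byte at the lowest address.
Reassemble most-significant byte first: 4B E1 EF 97 → 0x4BE1EF97.
0x4BE1EF97 = 1273098135.

1273098135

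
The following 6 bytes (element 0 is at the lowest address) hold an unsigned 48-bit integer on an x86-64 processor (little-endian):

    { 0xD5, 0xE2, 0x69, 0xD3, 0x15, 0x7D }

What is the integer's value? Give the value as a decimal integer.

137532694717141

Little-endian: lowest address holds the least-significant byte.
Reassemble most-significant byte first: 7D 15 D3 69 E2 D5 → 0x7D15D369E2D5.
0x7D15D369E2D5 = 137532694717141.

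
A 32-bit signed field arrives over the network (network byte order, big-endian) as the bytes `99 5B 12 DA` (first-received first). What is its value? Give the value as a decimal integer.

-1722084646

Big-endian stores the most-significant byte at the lowest address.
The bytes are already most-significant first: 0x995B12DA.
Top bit is set, so as a signed 32-bit value this is 0x995B12DA − 2^32 = -1722084646.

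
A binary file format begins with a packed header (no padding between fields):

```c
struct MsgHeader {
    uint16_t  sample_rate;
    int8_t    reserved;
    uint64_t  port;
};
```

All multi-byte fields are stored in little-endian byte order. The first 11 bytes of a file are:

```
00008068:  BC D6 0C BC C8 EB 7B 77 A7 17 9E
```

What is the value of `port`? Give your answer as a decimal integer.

`port` follows `sample_rate` (2 B), `reserved` (1 B), so it starts at offset 2 + 1 = 3 and occupies 8 bytes.
Bytes at offsets 3..10: BC C8 EB 7B 77 A7 17 9E.
In little-endian order the low byte comes first in memory.
Reassemble most-significant byte first: 9E 17 A7 77 7B EB C8 BC → 0x9E17A7777BEBC8BC.
0x9E17A7777BEBC8BC = 11391757914078955708.

11391757914078955708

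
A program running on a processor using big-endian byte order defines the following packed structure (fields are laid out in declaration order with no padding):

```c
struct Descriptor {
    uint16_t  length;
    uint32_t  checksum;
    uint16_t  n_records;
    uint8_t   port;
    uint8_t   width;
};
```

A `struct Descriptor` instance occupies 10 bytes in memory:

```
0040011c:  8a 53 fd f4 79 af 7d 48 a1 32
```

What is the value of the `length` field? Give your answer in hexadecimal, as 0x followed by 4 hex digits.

0x8A53

`length` is the first field, at byte offset 0, occupying 2 bytes.
Bytes at offsets 0..1: 8A 53.
In big-endian order the high byte comes first in memory.
The bytes are already most-significant first: 0x8A53.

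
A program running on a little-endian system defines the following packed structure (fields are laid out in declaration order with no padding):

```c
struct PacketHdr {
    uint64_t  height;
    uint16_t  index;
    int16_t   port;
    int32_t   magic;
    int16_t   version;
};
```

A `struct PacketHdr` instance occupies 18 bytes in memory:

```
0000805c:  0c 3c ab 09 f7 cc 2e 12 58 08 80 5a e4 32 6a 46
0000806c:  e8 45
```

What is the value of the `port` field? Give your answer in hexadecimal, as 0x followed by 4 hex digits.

0x5A80

`port` follows `height` (8 B), `index` (2 B), so it starts at offset 8 + 2 = 10 and occupies 2 bytes.
Bytes at offsets 10..11: 80 5A.
Little-endian stores the least-significant byte at the lowest address.
Reassemble most-significant byte first: 5A 80 → 0x5A80.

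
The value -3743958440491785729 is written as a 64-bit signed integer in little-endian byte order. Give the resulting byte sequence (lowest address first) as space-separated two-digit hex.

Two's complement of -3743958440491785729 in 64 bits: 3743958440491785729 = 0x33F5365D83569E01; invert → 0xCC0AC9A27CA961FE; add 1 → 0xCC0AC9A27CA961FF.
Split into bytes (most-significant first): CC 0A C9 A2 7C A9 61 FF.
Little-endian stores the least-significant byte at the lowest address.
So at ascending addresses the bytes are FF 61 A9 7C A2 C9 0A CC.

FF 61 A9 7C A2 C9 0A CC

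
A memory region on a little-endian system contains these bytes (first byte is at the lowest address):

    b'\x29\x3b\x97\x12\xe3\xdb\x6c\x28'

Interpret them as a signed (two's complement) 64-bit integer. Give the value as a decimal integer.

Little-endian: lowest address holds the least-significant byte.
Reassemble most-significant byte first: 28 6C DB E3 12 97 3B 29 → 0x286CDBE312973B29.
0x286CDBE312973B29 = 2912944827317828393.

2912944827317828393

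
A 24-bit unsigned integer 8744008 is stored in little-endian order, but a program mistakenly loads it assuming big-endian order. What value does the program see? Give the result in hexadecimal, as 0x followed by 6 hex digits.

8744008 in 24-bit hexadecimal is 0x856C48.
Stored little-endian, the bytes at ascending addresses are 48 6C 85.
Read back as big-endian, the last byte is least significant, giving 0x486C85.

0x486C85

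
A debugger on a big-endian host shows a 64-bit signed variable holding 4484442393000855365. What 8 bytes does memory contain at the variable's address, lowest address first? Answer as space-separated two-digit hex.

4484442393000855365 in hexadecimal, padded to 64 bits, is 0x3E3BF098CA84C745.
Split into bytes (most-significant first): 3E 3B F0 98 CA 84 C7 45.
In big-endian order the high byte comes first in memory.
So the memory order matches the most-significant-first order: 3E 3B F0 98 CA 84 C7 45.

3E 3B F0 98 CA 84 C7 45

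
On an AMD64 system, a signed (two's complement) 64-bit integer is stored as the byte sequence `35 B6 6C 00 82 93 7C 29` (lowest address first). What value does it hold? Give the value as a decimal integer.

2989426439229322805

Little-endian stores the least-significant byte at the lowest address.
Reassemble most-significant byte first: 29 7C 93 82 00 6C B6 35 → 0x297C9382006CB635.
0x297C9382006CB635 = 2989426439229322805.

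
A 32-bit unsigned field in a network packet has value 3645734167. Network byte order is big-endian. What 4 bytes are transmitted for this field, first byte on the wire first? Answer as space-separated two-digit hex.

D9 4D 7D 17

3645734167 in hexadecimal, padded to 32 bits, is 0xD94D7D17.
Split into bytes (most-significant first): D9 4D 7D 17.
Big-endian stores the most-significant byte at the lowest address.
So the memory order matches the most-significant-first order: D9 4D 7D 17.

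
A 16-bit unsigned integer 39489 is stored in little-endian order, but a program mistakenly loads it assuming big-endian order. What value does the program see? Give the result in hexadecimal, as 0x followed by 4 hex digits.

0x419A

39489 in 16-bit hexadecimal is 0x9A41.
Stored little-endian, the bytes at ascending addresses are 41 9A.
Read back as big-endian, the last byte is least significant, giving 0x419A.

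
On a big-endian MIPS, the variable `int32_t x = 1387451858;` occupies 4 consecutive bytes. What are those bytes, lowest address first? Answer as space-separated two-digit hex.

52 B2 D5 D2

1387451858 in hexadecimal, padded to 32 bits, is 0x52B2D5D2.
Split into bytes (most-significant first): 52 B2 D5 D2.
Big-endian stores the most-significant byte at the lowest address.
So the memory order matches the most-significant-first order: 52 B2 D5 D2.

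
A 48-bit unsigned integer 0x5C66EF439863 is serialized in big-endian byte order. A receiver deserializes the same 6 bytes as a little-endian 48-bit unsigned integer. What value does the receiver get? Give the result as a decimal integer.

Stored big-endian, the bytes at ascending addresses are 5C 66 EF 43 98 63.
Read back as little-endian, the first byte is least significant, giving 0x639843EF665C.
0x639843EF665C = 109505625941596.

109505625941596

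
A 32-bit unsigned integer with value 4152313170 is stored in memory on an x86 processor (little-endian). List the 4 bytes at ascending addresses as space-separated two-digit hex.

4152313170 in hexadecimal, padded to 32 bits, is 0xF77F4552.
Split into bytes (most-significant first): F7 7F 45 52.
Little-endian: lowest address holds the least-significant byte.
So at ascending addresses the bytes are 52 45 7F F7.

52 45 7F F7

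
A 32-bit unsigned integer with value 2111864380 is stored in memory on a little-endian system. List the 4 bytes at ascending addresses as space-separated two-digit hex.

3C 7E E0 7D

2111864380 in hexadecimal, padded to 32 bits, is 0x7DE07E3C.
Split into bytes (most-significant first): 7D E0 7E 3C.
Little-endian: lowest address holds the least-significant byte.
So at ascending addresses the bytes are 3C 7E E0 7D.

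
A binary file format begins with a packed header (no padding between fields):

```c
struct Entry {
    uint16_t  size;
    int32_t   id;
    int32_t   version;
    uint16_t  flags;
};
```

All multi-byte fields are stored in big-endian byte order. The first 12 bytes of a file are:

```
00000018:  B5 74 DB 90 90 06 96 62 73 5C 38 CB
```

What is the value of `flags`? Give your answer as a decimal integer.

14539

`flags` follows `size` (2 B), `id` (4 B), `version` (4 B), so it starts at offset 2 + 4 + 4 = 10 and occupies 2 bytes.
Bytes at offsets 10..11: 38 CB.
In big-endian order the high byte comes first in memory.
The bytes are already most-significant first: 0x38CB.
0x38CB = 14539.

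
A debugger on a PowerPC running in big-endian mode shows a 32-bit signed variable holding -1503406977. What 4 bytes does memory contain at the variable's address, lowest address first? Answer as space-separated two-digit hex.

Two's complement of -1503406977 in 32 bits: 1503406977 = 0x599C2B81; invert → 0xA663D47E; add 1 → 0xA663D47F.
Split into bytes (most-significant first): A6 63 D4 7F.
Big-endian: lowest address holds the most-significant byte.
So the memory order matches the most-significant-first order: A6 63 D4 7F.

A6 63 D4 7F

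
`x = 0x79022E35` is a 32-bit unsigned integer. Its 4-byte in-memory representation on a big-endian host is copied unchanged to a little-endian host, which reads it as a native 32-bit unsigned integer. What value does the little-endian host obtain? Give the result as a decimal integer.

892207737

Stored big-endian, the bytes at ascending addresses are 79 02 2E 35.
Read back as little-endian, the first byte is least significant, giving 0x352E0279.
0x352E0279 = 892207737.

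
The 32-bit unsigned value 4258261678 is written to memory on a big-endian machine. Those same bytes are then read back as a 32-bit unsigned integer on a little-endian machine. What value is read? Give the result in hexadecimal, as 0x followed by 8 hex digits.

4258261678 in 32-bit hexadecimal is 0xFDCFEAAE.
Stored big-endian, the bytes at ascending addresses are FD CF EA AE.
Read back as little-endian, the first byte is least significant, giving 0xAEEACFFD.

0xAEEACFFD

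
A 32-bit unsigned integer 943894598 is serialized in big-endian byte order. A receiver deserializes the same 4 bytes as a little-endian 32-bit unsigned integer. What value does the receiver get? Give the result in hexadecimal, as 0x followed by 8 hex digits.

943894598 in 32-bit hexadecimal is 0x3842B046.
Stored big-endian, the bytes at ascending addresses are 38 42 B0 46.
Read back as little-endian, the first byte is least significant, giving 0x46B04238.

0x46B04238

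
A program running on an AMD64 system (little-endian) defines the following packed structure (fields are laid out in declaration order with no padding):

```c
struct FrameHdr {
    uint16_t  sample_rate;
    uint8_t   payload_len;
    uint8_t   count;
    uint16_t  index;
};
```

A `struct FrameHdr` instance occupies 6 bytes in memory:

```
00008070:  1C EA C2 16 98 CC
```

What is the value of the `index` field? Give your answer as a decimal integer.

`index` follows `sample_rate` (2 B), `payload_len` (1 B), `count` (1 B), so it starts at offset 2 + 1 + 1 = 4 and occupies 2 bytes.
Bytes at offsets 4..5: 98 CC.
In little-endian order the low byte comes first in memory.
Reassemble most-significant byte first: CC 98 → 0xCC98.
0xCC98 = 52376.

52376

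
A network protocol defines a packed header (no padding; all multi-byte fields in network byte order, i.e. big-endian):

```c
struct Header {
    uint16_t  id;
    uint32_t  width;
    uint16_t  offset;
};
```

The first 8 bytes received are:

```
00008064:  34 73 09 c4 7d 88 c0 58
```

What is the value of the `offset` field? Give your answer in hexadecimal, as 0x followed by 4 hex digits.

`offset` follows `id` (2 B), `width` (4 B), so it starts at offset 2 + 4 = 6 and occupies 2 bytes.
Bytes at offsets 6..7: C0 58.
Big-endian stores the most-significant byte at the lowest address.
The bytes are already most-significant first: 0xC058.

0xC058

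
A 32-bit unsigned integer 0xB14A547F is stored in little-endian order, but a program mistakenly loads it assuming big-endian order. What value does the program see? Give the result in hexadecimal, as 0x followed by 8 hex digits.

0x7F544AB1

Stored little-endian, the bytes at ascending addresses are 7F 54 4A B1.
Read back as big-endian, the last byte is least significant, giving 0x7F544AB1.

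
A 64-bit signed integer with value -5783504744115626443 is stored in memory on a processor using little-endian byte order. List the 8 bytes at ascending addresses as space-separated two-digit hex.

Two's complement of -5783504744115626443 in 64 bits: 5783504744115626443 = 0x504322EC25CC61CB; invert → 0xAFBCDD13DA339E34; add 1 → 0xAFBCDD13DA339E35.
Split into bytes (most-significant first): AF BC DD 13 DA 33 9E 35.
In little-endian order the low byte comes first in memory.
So at ascending addresses the bytes are 35 9E 33 DA 13 DD BC AF.

35 9E 33 DA 13 DD BC AF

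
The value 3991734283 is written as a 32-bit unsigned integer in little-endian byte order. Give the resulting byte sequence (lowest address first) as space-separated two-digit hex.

3991734283 in hexadecimal, padded to 32 bits, is 0xEDED080B.
Split into bytes (most-significant first): ED ED 08 0B.
Little-endian stores the least-significant byte at the lowest address.
So at ascending addresses the bytes are 0B 08 ED ED.

0B 08 ED ED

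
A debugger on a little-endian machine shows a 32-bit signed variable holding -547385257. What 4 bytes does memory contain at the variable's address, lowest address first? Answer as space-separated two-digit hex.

Two's complement of -547385257 in 32 bits: 547385257 = 0x20A06FA9; invert → 0xDF5F9056; add 1 → 0xDF5F9057.
Split into bytes (most-significant first): DF 5F 90 57.
Little-endian stores the least-significant byte at the lowest address.
So at ascending addresses the bytes are 57 90 5F DF.

57 90 5F DF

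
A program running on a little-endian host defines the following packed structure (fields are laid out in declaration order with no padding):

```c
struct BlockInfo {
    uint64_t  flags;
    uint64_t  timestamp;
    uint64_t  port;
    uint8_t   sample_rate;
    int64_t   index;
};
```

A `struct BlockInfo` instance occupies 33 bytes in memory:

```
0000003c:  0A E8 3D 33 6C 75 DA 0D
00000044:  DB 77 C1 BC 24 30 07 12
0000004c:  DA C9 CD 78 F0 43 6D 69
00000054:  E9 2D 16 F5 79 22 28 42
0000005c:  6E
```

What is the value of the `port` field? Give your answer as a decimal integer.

`port` follows `flags` (8 B), `timestamp` (8 B), so it starts at offset 8 + 8 = 16 and occupies 8 bytes.
Bytes at offsets 16..23: DA C9 CD 78 F0 43 6D 69.
Little-endian stores the least-significant byte at the lowest address.
Reassemble most-significant byte first: 69 6D 43 F0 78 CD C9 DA → 0x696D43F078CDC9DA.
0x696D43F078CDC9DA = 7596802846541859290.

7596802846541859290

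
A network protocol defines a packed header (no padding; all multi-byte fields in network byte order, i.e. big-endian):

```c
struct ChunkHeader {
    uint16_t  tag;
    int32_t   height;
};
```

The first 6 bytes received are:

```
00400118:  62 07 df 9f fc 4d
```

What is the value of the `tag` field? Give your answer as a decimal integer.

25095

`tag` is the first field, at byte offset 0, occupying 2 bytes.
Bytes at offsets 0..1: 62 07.
Big-endian stores the most-significant byte at the lowest address.
The bytes are already most-significant first: 0x6207.
0x6207 = 25095.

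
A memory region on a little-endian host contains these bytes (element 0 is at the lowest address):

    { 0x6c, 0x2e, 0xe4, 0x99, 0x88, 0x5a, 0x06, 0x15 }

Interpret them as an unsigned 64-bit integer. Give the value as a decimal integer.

1514997867400670828

Little-endian stores the least-significant byte at the lowest address.
Reassemble most-significant byte first: 15 06 5A 88 99 E4 2E 6C → 0x15065A8899E42E6C.
0x15065A8899E42E6C = 1514997867400670828.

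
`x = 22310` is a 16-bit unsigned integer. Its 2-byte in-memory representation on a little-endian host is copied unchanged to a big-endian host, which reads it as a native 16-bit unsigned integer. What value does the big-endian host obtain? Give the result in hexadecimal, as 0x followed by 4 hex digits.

22310 in 16-bit hexadecimal is 0x5726.
Stored little-endian, the bytes at ascending addresses are 26 57.
Read back as big-endian, the last byte is least significant, giving 0x2657.

0x2657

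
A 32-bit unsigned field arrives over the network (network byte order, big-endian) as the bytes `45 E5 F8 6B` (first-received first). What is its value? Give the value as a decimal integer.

1172699243

Big-endian stores the most-significant byte at the lowest address.
The bytes are already most-significant first: 0x45E5F86B.
0x45E5F86B = 1172699243.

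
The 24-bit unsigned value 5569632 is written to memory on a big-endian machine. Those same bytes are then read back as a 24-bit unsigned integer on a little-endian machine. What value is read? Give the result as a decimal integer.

5569632 in 24-bit hexadecimal is 0x54FC60.
Stored big-endian, the bytes at ascending addresses are 54 FC 60.
Read back as little-endian, the first byte is least significant, giving 0x60FC54.
0x60FC54 = 6356052.

6356052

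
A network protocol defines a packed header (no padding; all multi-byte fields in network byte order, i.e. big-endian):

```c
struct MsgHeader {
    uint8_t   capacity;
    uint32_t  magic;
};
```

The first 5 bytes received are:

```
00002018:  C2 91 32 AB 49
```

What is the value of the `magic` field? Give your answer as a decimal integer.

2436016969

`magic` follows `capacity` (1 byte), so it starts at byte offset 1 and occupies 4 bytes.
Bytes at offsets 1..4: 91 32 AB 49.
In big-endian order the high byte comes first in memory.
The bytes are already most-significant first: 0x9132AB49.
0x9132AB49 = 2436016969.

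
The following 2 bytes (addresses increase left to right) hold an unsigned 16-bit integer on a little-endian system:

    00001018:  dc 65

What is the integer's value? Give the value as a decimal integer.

26076

Little-endian stores the least-significant byte at the lowest address.
Reassemble most-significant byte first: 65 DC → 0x65DC.
0x65DC = 26076.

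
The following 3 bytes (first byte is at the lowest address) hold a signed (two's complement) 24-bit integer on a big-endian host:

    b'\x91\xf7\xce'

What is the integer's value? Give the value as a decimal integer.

In big-endian order the high byte comes first in memory.
The bytes are already most-significant first: 0x91F7CE.
Top bit is set, so as a signed 24-bit value this is 0x91F7CE − 2^24 = -7211058.

-7211058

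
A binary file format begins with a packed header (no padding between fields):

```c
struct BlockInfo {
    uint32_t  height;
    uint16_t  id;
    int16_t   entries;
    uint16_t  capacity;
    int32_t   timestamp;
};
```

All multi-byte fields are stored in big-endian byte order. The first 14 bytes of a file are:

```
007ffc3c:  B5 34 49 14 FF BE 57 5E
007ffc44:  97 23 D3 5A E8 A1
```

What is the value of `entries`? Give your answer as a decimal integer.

`entries` follows `height` (4 B), `id` (2 B), so it starts at offset 4 + 2 = 6 and occupies 2 bytes.
Bytes at offsets 6..7: 57 5E.
Big-endian: lowest address holds the most-significant byte.
The bytes are already most-significant first: 0x575E.
0x575E = 22366.

22366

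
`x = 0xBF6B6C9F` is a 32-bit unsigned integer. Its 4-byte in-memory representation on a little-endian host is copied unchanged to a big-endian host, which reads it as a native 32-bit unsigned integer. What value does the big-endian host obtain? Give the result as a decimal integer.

Stored little-endian, the bytes at ascending addresses are 9F 6C 6B BF.
Read back as big-endian, the last byte is least significant, giving 0x9F6C6BBF.
0x9F6C6BBF = 2674682815.

2674682815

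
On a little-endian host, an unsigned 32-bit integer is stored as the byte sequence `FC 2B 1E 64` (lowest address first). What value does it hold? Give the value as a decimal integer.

In little-endian order the low byte comes first in memory.
Reassemble most-significant byte first: 64 1E 2B FC → 0x641E2BFC.
0x641E2BFC = 1679698940.

1679698940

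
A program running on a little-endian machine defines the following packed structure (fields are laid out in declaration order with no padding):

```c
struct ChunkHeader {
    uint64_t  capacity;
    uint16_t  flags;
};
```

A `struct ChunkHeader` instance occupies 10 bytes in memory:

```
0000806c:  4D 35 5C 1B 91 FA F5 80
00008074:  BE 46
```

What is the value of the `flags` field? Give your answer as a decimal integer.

18110

`flags` follows `capacity` (8 bytes), so it starts at byte offset 8 and occupies 2 bytes.
Bytes at offsets 8..9: BE 46.
Little-endian stores the least-significant byte at the lowest address.
Reassemble most-significant byte first: 46 BE → 0x46BE.
0x46BE = 18110.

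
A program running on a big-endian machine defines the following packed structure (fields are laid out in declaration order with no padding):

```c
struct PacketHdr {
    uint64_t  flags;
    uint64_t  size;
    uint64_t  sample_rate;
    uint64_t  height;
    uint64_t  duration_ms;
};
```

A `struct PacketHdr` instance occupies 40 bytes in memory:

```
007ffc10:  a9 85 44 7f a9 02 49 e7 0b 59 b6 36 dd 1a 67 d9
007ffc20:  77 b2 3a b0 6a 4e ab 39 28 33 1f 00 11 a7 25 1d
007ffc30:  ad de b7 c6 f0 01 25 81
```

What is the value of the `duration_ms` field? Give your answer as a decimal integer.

`duration_ms` follows `flags` (8 B), `size` (8 B), `sample_rate` (8 B), `height` (8 B), so it starts at offset 8 + 8 + 8 + 8 = 32 and occupies 8 bytes.
Bytes at offsets 32..39: AD DE B7 C6 F0 01 25 81.
In big-endian order the high byte comes first in memory.
The bytes are already most-significant first: 0xADDEB7C6F0012581.
0xADDEB7C6F0012581 = 12528653278449313153.

12528653278449313153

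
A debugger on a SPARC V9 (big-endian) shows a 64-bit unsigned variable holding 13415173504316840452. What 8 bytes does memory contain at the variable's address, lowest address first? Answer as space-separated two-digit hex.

BA 2C 45 39 BD 09 9A 04

13415173504316840452 in hexadecimal, padded to 64 bits, is 0xBA2C4539BD099A04.
Split into bytes (most-significant first): BA 2C 45 39 BD 09 9A 04.
Big-endian stores the most-significant byte at the lowest address.
So the memory order matches the most-significant-first order: BA 2C 45 39 BD 09 9A 04.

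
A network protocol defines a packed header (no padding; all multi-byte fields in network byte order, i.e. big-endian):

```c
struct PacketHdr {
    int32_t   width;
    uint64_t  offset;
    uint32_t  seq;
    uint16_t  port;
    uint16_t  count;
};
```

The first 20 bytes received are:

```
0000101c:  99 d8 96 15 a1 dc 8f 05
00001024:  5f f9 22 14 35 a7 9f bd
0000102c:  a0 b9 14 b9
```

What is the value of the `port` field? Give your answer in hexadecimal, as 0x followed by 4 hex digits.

0xA0B9

`port` follows `width` (4 B), `offset` (8 B), `seq` (4 B), so it starts at offset 4 + 8 + 4 = 16 and occupies 2 bytes.
Bytes at offsets 16..17: A0 B9.
In big-endian order the high byte comes first in memory.
The bytes are already most-significant first: 0xA0B9.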